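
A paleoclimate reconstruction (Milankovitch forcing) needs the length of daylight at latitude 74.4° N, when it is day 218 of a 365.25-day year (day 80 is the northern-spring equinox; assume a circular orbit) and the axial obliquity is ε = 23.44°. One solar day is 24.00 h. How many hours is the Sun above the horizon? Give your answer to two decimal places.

24.00 h

Solar longitude: λ_s = 360° × (218 − 80)/365.25 = 136.016°.
sin δ = sin 23.44° × sin 136.016° = 0.27625, so δ = +16.036°.
Sunrise equation: cos H₀ = −tan φ · tan δ = -1.0295 ≤ −1, so the Sun never sets (polar day) and H₀ = π.
Daylight = 2H₀/(2π) × 24.00 h = (3.1416/π) × 24.00 = 24.00 h.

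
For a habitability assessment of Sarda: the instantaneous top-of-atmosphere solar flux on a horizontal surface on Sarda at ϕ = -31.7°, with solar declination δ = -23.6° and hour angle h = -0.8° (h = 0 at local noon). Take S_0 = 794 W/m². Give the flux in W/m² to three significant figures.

cos θ_z = sin ϕ sin δ + cos ϕ cos δ cos h = 0.210372 + 0.779576 = 0.989948.
Flux = S_0 · cos θ_z = 794 × 0.989948 = 786.0 W/m².

786 W/m²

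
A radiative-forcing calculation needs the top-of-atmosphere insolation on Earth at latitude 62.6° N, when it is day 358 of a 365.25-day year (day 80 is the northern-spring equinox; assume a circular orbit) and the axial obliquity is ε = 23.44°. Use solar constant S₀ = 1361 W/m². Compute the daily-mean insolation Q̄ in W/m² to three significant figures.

Solar longitude: λ_s = 360° × (358 − 80)/365.25 = 274.004°.
sin δ = sin 23.44° × sin 274.004° = -0.39682, so δ = -23.379°.
cos H₀ = −tan(+62.6°) tan(-23.379°) = 0.8340, H₀ = 0.5845 rad.
Bracket: H₀ sin φ sin δ + cos φ cos δ sin H₀ = 0.5845×0.88782×-0.39682 + 0.46020×0.91790×0.55174 = -0.205922 + 0.233065 = 0.027143.
Q̄ = (S₀/π) × [bracket] = (1361/π) × 0.027143 = 11.76 W/m².

Q̄ ≈ 11.8 W/m²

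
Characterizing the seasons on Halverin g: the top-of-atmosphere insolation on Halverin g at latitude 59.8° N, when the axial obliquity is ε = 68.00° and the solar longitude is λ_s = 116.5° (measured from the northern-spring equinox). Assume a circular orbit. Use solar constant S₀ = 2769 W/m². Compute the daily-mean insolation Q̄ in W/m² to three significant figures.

Solar declination: sin δ = sin ε · sin λ_s = sin 68.00° × sin 116.5° = 0.82977, so δ = +56.075°.
cos H₀ = −tan(+59.8°) tan(+56.075°) = -2.5545 ≤ −1 ⇒ polar day, H₀ = π.
Bracket: H₀ sin φ sin δ + cos φ cos δ sin H₀ = 3.1416×0.86427×0.82977 + 0.50302×0.55811×0.00000 = 2.252984 + 0.000000 = 2.252984.
Q̄ = (S₀/π) × [bracket] = (2769/π) × 2.252984 = 1986 W/m².

Q̄ ≈ 1.99e+03 W/m²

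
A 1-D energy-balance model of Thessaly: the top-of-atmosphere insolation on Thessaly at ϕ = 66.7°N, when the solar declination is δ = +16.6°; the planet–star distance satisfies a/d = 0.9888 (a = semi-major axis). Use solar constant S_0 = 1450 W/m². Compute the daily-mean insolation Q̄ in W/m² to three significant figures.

Q̄ ≈ 400 W/m²

cos h₀ = −tan(+66.7°) tan(+16.600°) = -0.6922, h₀ = 2.3353 rad.
Bracket: h₀ sin ϕ sin δ + cos ϕ cos δ sin h₀ = 2.3353×0.91845×0.28569 + 0.39555×0.95832×0.72170 = 0.612764 + 0.273570 = 0.886334.
Inverse-square distance factor (a/d)² = 0.9888² = 0.977725.
Q̄ = (S_0/π) × 0.977725 × [bracket] = (1450/π) × 0.977725 × 0.886334 = 400.0 W/m².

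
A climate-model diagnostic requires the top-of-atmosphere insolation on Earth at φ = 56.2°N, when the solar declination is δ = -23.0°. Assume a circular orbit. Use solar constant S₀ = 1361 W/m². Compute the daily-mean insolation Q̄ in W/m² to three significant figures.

cos H₀ = −tan(+56.2°) tan(-23.000°) = 0.6341, H₀ = 0.8840 rad.
Bracket: H₀ sin φ sin δ + cos φ cos δ sin H₀ = 0.8840×0.83098×-0.39073 + 0.55630×0.92050×0.77327 = -0.287025 + 0.395972 = 0.108947.
Q̄ = (S₀/π) × [bracket] = (1361/π) × 0.108947 = 47.20 W/m².

Q̄ ≈ 47.2 W/m²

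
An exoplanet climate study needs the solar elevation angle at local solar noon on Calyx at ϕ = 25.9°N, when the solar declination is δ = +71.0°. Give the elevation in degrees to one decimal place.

At local noon the hour angle is zero, so the zenith angle equals |ϕ − δ| = |+25.9° − (+71.000°)| = 45.100°.
Elevation = 90° − 45.100° = 44.9°.

44.9°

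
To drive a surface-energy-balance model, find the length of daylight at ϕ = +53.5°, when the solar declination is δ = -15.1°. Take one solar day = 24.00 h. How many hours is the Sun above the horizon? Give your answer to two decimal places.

9.15 h

cos h₀ = −tan ϕ · tan δ = −tan(+53.5°) × tan(-15.100°) = 0.3646, so h₀ = 1.1975 rad = 68.61°.
Daylight = 2h₀/(2π) × 24.00 h = (1.1975/π) × 24.00 = 9.15 h.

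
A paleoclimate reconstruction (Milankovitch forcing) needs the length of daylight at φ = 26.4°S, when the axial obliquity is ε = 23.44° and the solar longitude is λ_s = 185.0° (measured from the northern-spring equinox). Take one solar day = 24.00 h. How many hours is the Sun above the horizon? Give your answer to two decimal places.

Solar declination: sin δ = sin ε · sin λ_s = sin 23.44° × sin 185.0° = -0.03467, so δ = -1.987°.
cos H₀ = −tan φ · tan δ = −tan(-26.4°) × tan(-1.987°) = -0.0172, so H₀ = 1.5880 rad = 90.99°.
Daylight = 2H₀/(2π) × 24.00 h = (1.5880/π) × 24.00 = 12.13 h.

12.13 h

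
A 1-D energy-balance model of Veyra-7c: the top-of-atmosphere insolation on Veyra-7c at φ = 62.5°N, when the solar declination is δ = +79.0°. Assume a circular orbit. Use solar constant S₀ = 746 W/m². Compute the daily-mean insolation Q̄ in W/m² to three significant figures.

cos H₀ = −tan(+62.5°) tan(+79.000°) = -9.8826 ≤ −1 ⇒ polar day, H₀ = π.
Bracket: H₀ sin φ sin δ + cos φ cos δ sin H₀ = 3.1416×0.88701×0.98163 + 0.46175×0.19081×0.00000 = 2.735440 + 0.000000 = 2.735440.
Q̄ = (S₀/π) × [bracket] = (746/π) × 2.735440 = 649.6 W/m².

Q̄ ≈ 650 W/m²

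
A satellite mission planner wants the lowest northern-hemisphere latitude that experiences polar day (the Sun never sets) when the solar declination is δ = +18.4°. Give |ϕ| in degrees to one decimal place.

Polar day requires cos h₀ = −tan ϕ tan δ ≤ −1, i.e. tan ϕ tan δ ≥ 1.
The boundary is |tan ϕ| · |tan δ| = 1, so |ϕ| = 90° − |δ| = 90° − 18.4° = 71.6° in the northern hemisphere.

|ϕ| = 71.6°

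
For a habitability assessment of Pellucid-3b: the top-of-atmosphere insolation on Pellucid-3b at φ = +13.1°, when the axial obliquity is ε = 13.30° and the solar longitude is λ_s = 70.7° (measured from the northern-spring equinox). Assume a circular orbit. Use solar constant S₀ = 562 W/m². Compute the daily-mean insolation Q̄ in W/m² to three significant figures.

Q̄ ≈ 184 W/m²

Solar declination: sin δ = sin ε · sin λ_s = sin 13.30° × sin 70.7° = 0.21712, so δ = +12.540°.
cos H₀ = −tan(+13.1°) tan(+12.540°) = -0.0518, H₀ = 1.6226 rad.
Bracket: H₀ sin φ sin δ + cos φ cos δ sin H₀ = 1.6226×0.22665×0.21712 + 0.97398×0.97614×0.99866 = 0.079849 + 0.949467 = 1.029316.
Q̄ = (S₀/π) × [bracket] = (562/π) × 1.029316 = 184.1 W/m².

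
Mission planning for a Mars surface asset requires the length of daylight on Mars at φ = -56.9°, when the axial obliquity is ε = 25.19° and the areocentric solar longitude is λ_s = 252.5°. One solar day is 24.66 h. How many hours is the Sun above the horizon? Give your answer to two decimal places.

18.21 h

sin δ = sin 25.19° × sin 252.5° = -0.40592, so δ = -23.949°.
cos H₀ = −tan φ · tan δ = −tan(-56.9°) × tan(-23.949°) = -0.6813, so H₀ = 2.3204 rad = 132.95°.
Daylight = 2H₀/(2π) × 24.66 h = (2.3204/π) × 24.66 = 18.21 h.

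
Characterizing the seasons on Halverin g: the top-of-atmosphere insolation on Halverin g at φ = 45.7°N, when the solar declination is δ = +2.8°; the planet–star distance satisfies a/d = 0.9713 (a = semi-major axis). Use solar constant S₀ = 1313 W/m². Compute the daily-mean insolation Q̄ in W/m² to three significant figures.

Q̄ ≈ 297 W/m²

cos H₀ = −tan(+45.7°) tan(+2.800°) = -0.0501, H₀ = 1.6209 rad.
Bracket: H₀ sin φ sin δ + cos φ cos δ sin H₀ = 1.6209×0.71569×0.04885 + 0.69842×0.99881×0.99874 = 0.056669 + 0.696710 = 0.753379.
Inverse-square distance factor (a/d)² = 0.9713² = 0.943424.
Q̄ = (S₀/π) × 0.943424 × [bracket] = (1313/π) × 0.943424 × 0.753379 = 297.1 W/m².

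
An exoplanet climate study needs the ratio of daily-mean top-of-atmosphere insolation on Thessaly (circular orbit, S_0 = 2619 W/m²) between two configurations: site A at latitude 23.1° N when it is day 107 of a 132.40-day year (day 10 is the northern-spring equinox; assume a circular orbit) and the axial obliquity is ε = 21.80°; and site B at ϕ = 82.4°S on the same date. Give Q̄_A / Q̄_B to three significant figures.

— Configuration A (ϕ=+23.1°):
Solar longitude: L_s = 360° × (107 − 10)/132.40 = 263.746°.
sin δ = sin 21.80° × sin 263.746° = -0.36916, so δ = -21.664°.
cos h₀ = −tan(+23.1°) tan(-21.664°) = 0.1694, h₀ = 1.4005 rad.
Bracket: h₀ sin ϕ sin δ + cos ϕ cos δ sin h₀ = 1.4005×0.39234×-0.36916 + 0.91982×0.92937×0.98554 = -0.202843 + 0.842492 = 0.639649.
Q̄ = (S_0/π) × [bracket] = (2619/π) × 0.639649 = 533.25 W/m².
— Configuration B (ϕ=-82.4°):
cos h₀ = −tan(-82.4°) tan(-21.664°) = -2.9770 ≤ −1 ⇒ polar day, h₀ = π.
Bracket: h₀ sin ϕ sin δ + cos ϕ cos δ sin h₀ = 3.1416×-0.99122×-0.36916 + 0.13226×0.92937×0.00000 = 1.149570 + 0.000000 = 1.149570.
Q̄ = (S_0/π) × [bracket] = (2619/π) × 1.149570 = 958.34 W/m².
Ratio Q̄_A / Q̄_B = 533.25 / 958.34 = 0.5564.

Q̄_A / Q̄_B ≈ 0.556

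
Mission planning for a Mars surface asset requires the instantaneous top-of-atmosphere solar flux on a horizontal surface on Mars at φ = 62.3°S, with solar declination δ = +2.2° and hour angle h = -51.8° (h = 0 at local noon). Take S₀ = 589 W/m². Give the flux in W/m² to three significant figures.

149 W/m²

cos θ_z = sin φ sin δ + cos φ cos δ cos h = -0.033988 + 0.287250 = 0.253262.
Flux = S₀ · cos θ_z = 589 × 0.253262 = 149.2 W/m².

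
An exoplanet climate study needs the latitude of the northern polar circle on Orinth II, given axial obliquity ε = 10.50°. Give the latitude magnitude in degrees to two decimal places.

79.50°

The polar circle is the lowest latitude that experiences at least one full rotation of continuous daylight at the northern-summer solstice; it lies at |ϕ| = 90° − ε = 90° − 10.50° = 79.50°.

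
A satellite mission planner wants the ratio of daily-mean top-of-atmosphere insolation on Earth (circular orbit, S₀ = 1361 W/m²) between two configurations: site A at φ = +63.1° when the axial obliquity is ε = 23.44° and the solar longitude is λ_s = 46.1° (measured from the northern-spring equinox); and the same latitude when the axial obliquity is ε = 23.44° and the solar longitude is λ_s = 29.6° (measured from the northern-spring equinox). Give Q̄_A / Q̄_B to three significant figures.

— Configuration A (φ=+63.1°):
Solar declination: sin δ = sin ε · sin λ_s = sin 23.44° × sin 46.1° = 0.28663, so δ = +16.656°.
cos H₀ = −tan(+63.1°) tan(+16.656°) = -0.5897, H₀ = 2.2015 rad.
Bracket: H₀ sin φ sin δ + cos φ cos δ sin H₀ = 2.2015×0.89180×0.28663 + 0.45243×0.95804×0.80761 = 0.562740 + 0.350055 = 0.912795.
Q̄ = (S₀/π) × [bracket] = (1361/π) × 0.912795 = 395.44 W/m².
— Configuration B (φ=+63.1°):
Solar declination: sin δ = sin ε · sin λ_s = sin 23.44° × sin 29.6° = 0.19648, so δ = +11.331°.
cos H₀ = −tan(+63.1°) tan(+11.331°) = -0.3950, H₀ = 1.9769 rad.
Bracket: H₀ sin φ sin δ + cos φ cos δ sin H₀ = 1.9769×0.89180×0.19648 + 0.45243×0.98051×0.91868 = 0.346394 + 0.407538 = 0.753932.
Q̄ = (S₀/π) × [bracket] = (1361/π) × 0.753932 = 326.62 W/m².
Ratio Q̄_A / Q̄_B = 395.44 / 326.62 = 1.211.

Q̄_A / Q̄_B ≈ 1.21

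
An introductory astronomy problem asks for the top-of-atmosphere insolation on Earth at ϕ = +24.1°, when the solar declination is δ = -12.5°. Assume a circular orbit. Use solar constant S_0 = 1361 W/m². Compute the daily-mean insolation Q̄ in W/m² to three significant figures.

cos h₀ = −tan(+24.1°) tan(-12.500°) = 0.0992, h₀ = 1.4715 rad.
Bracket: h₀ sin ϕ sin δ + cos ϕ cos δ sin h₀ = 1.4715×0.40833×-0.21644 + 0.91283×0.97630×0.99507 = -0.130050 + 0.886802 = 0.756752.
Q̄ = (S_0/π) × [bracket] = (1361/π) × 0.756752 = 327.8 W/m².

Q̄ ≈ 328 W/m²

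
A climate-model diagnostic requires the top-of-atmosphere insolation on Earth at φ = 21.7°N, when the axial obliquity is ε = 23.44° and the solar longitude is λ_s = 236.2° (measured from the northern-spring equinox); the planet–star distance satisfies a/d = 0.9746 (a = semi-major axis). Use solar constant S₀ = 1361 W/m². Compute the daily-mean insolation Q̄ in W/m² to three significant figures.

Q̄ ≈ 285 W/m²

Solar declination: sin δ = sin ε · sin λ_s = sin 23.44° × sin 236.2° = -0.33056, so δ = -19.303°.
cos H₀ = −tan(+21.7°) tan(-19.303°) = 0.1394, H₀ = 1.4310 rad.
Bracket: H₀ sin φ sin δ + cos φ cos δ sin H₀ = 1.4310×0.36975×-0.33056 + 0.92913×0.94379×0.99024 = -0.174903 + 0.868345 = 0.693442.
Inverse-square distance factor (a/d)² = 0.9746² = 0.949845.
Q̄ = (S₀/π) × 0.949845 × [bracket] = (1361/π) × 0.949845 × 0.693442 = 285.3 W/m².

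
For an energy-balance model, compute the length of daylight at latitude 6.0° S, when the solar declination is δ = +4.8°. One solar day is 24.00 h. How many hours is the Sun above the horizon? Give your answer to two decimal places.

11.93 h

cos H₀ = −tan φ · tan δ = −tan(-6.0°) × tan(+4.800°) = 0.0088, so H₀ = 1.5620 rad = 89.49°.
Daylight = 2H₀/(2π) × 24.00 h = (1.5620/π) × 24.00 = 11.93 h.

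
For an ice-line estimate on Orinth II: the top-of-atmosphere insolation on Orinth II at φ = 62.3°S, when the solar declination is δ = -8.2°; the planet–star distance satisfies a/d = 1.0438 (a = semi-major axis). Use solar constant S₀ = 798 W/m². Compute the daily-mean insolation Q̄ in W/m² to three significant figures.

cos H₀ = −tan(-62.3°) tan(-8.200°) = -0.2745, H₀ = 1.8488 rad.
Bracket: H₀ sin φ sin δ + cos φ cos δ sin H₀ = 1.8488×-0.88539×-0.14263 + 0.46484×0.98978×0.96159 = 0.233472 + 0.442417 = 0.675889.
Inverse-square distance factor (a/d)² = 1.0438² = 1.089518.
Q̄ = (S₀/π) × 1.089518 × [bracket] = (798/π) × 1.089518 × 0.675889 = 187.1 W/m².

Q̄ ≈ 187 W/m²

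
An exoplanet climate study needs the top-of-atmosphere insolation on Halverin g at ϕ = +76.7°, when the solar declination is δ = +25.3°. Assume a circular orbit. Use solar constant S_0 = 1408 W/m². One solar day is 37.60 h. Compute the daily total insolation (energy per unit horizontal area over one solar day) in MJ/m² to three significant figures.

cos h₀ = −tan(+76.7°) tan(+25.300°) = -1.9997 ≤ −1 ⇒ polar day, h₀ = π.
Bracket: h₀ sin ϕ sin δ + cos ϕ cos δ sin h₀ = 3.1416×0.97318×0.42736 + 0.23005×0.90408×0.00000 = 1.306586 + 0.000000 = 1.306586.
Q̄ = (S_0/π) × [bracket] = (1408/π) × 1.306586 = 585.59 W/m².
Daily total = Q̄ × 37.60 h × 3600 s/h = 585.59 × 37.60 × 3600 / 10⁶ = 79.27 MJ/m².

79.3 MJ/m²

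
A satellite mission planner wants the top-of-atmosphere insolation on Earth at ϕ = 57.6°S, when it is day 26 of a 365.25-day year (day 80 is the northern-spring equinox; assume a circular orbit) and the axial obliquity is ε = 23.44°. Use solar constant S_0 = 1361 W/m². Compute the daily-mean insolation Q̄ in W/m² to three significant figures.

Solar longitude: L_s = 360° × (26 − 80)/365.25 = -53.224°, i.e. -53.224° + 360° = 306.776°.
sin δ = sin 23.44° × sin 306.776° = -0.31862, so δ = -18.580°.
cos h₀ = −tan(-57.6°) tan(-18.580°) = -0.5297, h₀ = 2.1290 rad.
Bracket: h₀ sin ϕ sin δ + cos ϕ cos δ sin h₀ = 2.1290×-0.84433×-0.31862 + 0.53583×0.94788×0.84820 = 0.572744 + 0.430803 = 1.003547.
Q̄ = (S_0/π) × [bracket] = (1361/π) × 1.003547 = 434.8 W/m².

Q̄ ≈ 435 W/m²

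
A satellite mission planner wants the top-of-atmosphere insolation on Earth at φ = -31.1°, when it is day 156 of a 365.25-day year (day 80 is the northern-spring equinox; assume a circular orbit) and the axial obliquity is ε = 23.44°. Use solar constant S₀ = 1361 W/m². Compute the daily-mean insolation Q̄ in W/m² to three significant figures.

Solar longitude: λ_s = 360° × (156 − 80)/365.25 = 74.908°.
sin δ = sin 23.44° × sin 74.908° = 0.38407, so δ = +22.586°.
cos H₀ = −tan(-31.1°) tan(+22.586°) = 0.2509, H₀ = 1.3172 rad.
Bracket: H₀ sin φ sin δ + cos φ cos δ sin H₀ = 1.3172×-0.51653×0.38407 + 0.85627×0.92330×0.96801 = -0.261311 + 0.765303 = 0.503992.
Q̄ = (S₀/π) × [bracket] = (1361/π) × 0.503992 = 218.3 W/m².

Q̄ ≈ 218 W/m²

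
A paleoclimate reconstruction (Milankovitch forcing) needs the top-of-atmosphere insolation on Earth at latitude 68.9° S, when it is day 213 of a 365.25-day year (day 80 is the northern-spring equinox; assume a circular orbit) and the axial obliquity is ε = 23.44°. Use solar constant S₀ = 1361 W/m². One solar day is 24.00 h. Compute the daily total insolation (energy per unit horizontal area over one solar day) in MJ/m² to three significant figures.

Solar longitude: λ_s = 360° × (213 − 80)/365.25 = 131.088°.
sin δ = sin 23.44° × sin 131.088° = 0.29981, so δ = +17.446°.
cos H₀ = −tan(-68.9°) tan(+17.446°) = 0.8144, H₀ = 0.6190 rad.
Bracket: H₀ sin φ sin δ + cos φ cos δ sin H₀ = 0.6190×-0.93295×0.29981 + 0.36000×0.95400×0.58024 = -0.173139 + 0.199278 = 0.026139.
Q̄ = (S₀/π) × [bracket] = (1361/π) × 0.026139 = 11.324 W/m².
Daily total = Q̄ × 24.00 h × 3600 s/h = 11.324 × 24.00 × 3600 / 10⁶ = 0.9784 MJ/m².

0.978 MJ/m²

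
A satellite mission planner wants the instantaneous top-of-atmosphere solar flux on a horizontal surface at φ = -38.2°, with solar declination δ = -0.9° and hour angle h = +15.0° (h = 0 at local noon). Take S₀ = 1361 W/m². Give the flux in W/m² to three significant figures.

cos θ_z = sin φ sin δ + cos φ cos δ cos h = 0.009714 + 0.758986 = 0.768700.
Flux = S₀ · cos θ_z = 1361 × 0.768700 = 1046 W/m².

1.05e+03 W/m²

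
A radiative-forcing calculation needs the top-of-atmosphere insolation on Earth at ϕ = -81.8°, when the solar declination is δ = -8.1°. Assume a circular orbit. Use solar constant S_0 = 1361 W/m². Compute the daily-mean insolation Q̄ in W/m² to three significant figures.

cos h₀ = −tan(-81.8°) tan(-8.100°) = -0.9876, h₀ = 2.9842 rad.
Bracket: h₀ sin ϕ sin δ + cos ϕ cos δ sin h₀ = 2.9842×-0.98978×-0.14090 + 0.14263×0.99002×0.15674 = 0.416177 + 0.022133 = 0.438310.
Q̄ = (S_0/π) × [bracket] = (1361/π) × 0.438310 = 189.9 W/m².

Q̄ ≈ 190 W/m²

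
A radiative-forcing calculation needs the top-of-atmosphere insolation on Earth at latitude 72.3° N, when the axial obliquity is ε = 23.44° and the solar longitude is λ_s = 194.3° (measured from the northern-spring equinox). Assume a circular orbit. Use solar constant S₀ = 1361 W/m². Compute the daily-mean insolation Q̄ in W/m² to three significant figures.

Solar declination: sin δ = sin ε · sin λ_s = sin 23.44° × sin 194.3° = -0.09825, so δ = -5.639°.
cos H₀ = −tan(+72.3°) tan(-5.639°) = 0.3094, H₀ = 1.2563 rad.
Bracket: H₀ sin φ sin δ + cos φ cos δ sin H₀ = 1.2563×0.95266×-0.09825 + 0.30403×0.99516×0.95094 = -0.117588 + 0.287715 = 0.170127.
Q̄ = (S₀/π) × [bracket] = (1361/π) × 0.170127 = 73.70 W/m².

Q̄ ≈ 73.7 W/m²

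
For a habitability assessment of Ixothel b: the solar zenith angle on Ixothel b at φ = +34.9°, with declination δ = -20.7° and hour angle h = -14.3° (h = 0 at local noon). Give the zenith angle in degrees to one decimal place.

cos θ_z = sin φ sin δ + cos φ cos δ cos h = -0.202239 + 0.743435 = 0.541196.
θ_z = arccos(0.541196) = 57.2°.

θ_z = 57.2°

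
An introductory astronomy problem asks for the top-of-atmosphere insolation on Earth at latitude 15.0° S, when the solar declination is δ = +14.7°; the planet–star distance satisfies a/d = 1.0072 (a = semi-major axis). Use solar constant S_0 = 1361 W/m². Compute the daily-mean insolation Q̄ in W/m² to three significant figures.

Q̄ ≈ 366 W/m²

cos h₀ = −tan(-15.0°) tan(+14.700°) = 0.0703, h₀ = 1.5004 rad.
Bracket: h₀ sin ϕ sin δ + cos ϕ cos δ sin h₀ = 1.5004×-0.25882×0.25376 + 0.96593×0.96727×0.99753 = -0.098544 + 0.932007 = 0.833463.
Inverse-square distance factor (a/d)² = 1.0072² = 1.014452.
Q̄ = (S_0/π) × 1.014452 × [bracket] = (1361/π) × 1.014452 × 0.833463 = 366.3 W/m².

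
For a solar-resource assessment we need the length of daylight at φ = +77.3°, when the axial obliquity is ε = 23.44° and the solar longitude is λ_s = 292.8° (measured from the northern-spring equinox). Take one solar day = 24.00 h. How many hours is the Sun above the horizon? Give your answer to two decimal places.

Solar declination: sin δ = sin ε · sin λ_s = sin 23.44° × sin 292.8° = -0.36671, so δ = -21.513°.
cos H₀ = −tan φ · tan δ = 1.7491 ≥ 1, so the Sun never rises (polar night) and H₀ = 0.
Daylight = 2H₀/(2π) × 24.00 h = (0.0000/π) × 24.00 = 0.00 h.

0.00 h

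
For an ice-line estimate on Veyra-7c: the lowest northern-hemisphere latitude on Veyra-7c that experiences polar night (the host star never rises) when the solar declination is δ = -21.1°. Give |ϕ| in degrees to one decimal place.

|ϕ| = 68.9°

Polar night requires cos h₀ = −tan ϕ tan δ ≥ 1, i.e. tan ϕ tan δ ≤ −1.
The boundary is |tan ϕ| · |tan δ| = 1, so |ϕ| = 90° − |δ| = 90° − 21.1° = 68.9° in the northern hemisphere.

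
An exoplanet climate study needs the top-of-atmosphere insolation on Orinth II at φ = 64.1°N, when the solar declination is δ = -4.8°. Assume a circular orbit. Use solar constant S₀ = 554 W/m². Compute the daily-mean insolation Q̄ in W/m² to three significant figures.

Q̄ ≈ 57.1 W/m²

cos H₀ = −tan(+64.1°) tan(-4.800°) = 0.1729, H₀ = 1.3970 rad.
Bracket: H₀ sin φ sin δ + cos φ cos δ sin H₀ = 1.3970×0.89956×-0.08368 + 0.43680×0.99649×0.98493 = -0.105159 + 0.428707 = 0.323548.
Q̄ = (S₀/π) × [bracket] = (554/π) × 0.323548 = 57.06 W/m².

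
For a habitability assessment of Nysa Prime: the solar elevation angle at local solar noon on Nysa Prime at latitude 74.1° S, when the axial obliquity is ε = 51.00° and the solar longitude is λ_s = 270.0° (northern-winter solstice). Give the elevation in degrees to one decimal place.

Solar declination: sin δ = sin ε · sin λ_s = sin 51.00° × sin 270.0° = -0.77715, so δ = -51.000°.
At local noon the hour angle is zero, so the zenith angle equals |φ − δ| = |-74.1° − (-51.000°)| = 23.100°.
Elevation = 90° − 23.100° = 66.9°.

66.9°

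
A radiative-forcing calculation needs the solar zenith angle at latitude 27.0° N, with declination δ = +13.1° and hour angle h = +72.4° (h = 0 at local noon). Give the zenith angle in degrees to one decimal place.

cos θ_z = sin φ sin δ + cos φ cos δ cos h = 0.102898 + 0.262402 = 0.365300.
θ_z = arccos(0.365300) = 68.6°.

θ_z = 68.6°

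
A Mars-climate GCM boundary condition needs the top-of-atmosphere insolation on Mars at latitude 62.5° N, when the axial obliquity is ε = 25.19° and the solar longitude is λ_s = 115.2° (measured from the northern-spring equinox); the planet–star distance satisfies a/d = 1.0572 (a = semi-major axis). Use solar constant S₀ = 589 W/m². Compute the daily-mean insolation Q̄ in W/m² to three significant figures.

Q̄ ≈ 232 W/m²

Solar declination: sin δ = sin ε · sin λ_s = sin 25.19° × sin 115.2° = 0.38511, so δ = +22.651°.
cos H₀ = −tan(+62.5°) tan(+22.651°) = -0.8016, H₀ = 2.5008 rad.
Bracket: H₀ sin φ sin δ + cos φ cos δ sin H₀ = 2.5008×0.88701×0.38511 + 0.46175×0.92287×0.59782 = 0.854264 + 0.254752 = 1.109016.
Inverse-square distance factor (a/d)² = 1.0572² = 1.117672.
Q̄ = (S₀/π) × 1.117672 × [bracket] = (589/π) × 1.117672 × 1.109016 = 232.4 W/m².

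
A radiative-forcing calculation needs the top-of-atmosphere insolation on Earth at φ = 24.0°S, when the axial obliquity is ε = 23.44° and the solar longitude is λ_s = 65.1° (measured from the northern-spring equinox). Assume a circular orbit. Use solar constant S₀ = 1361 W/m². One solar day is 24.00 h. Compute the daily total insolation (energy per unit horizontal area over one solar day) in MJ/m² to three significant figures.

23.7 MJ/m²

Solar declination: sin δ = sin ε · sin λ_s = sin 23.44° × sin 65.1° = 0.36081, so δ = +21.150°.
cos H₀ = −tan(-24.0°) tan(+21.150°) = 0.1722, H₀ = 1.3977 rad.
Bracket: H₀ sin φ sin δ + cos φ cos δ sin H₀ = 1.3977×-0.40674×0.36081 + 0.91355×0.93264×0.98505 = -0.205121 + 0.839276 = 0.634155.
Q̄ = (S₀/π) × [bracket] = (1361/π) × 0.634155 = 274.73 W/m².
Daily total = Q̄ × 24.00 h × 3600 s/h = 274.73 × 24.00 × 3600 / 10⁶ = 23.74 MJ/m².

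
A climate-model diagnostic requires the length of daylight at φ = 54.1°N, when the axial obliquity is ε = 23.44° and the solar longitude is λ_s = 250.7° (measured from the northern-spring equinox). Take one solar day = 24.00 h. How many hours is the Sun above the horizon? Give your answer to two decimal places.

7.46 h

Solar declination: sin δ = sin ε · sin λ_s = sin 23.44° × sin 250.7° = -0.37543, so δ = -22.051°.
cos H₀ = −tan φ · tan δ = −tan(+54.1°) × tan(-22.051°) = 0.5596, so H₀ = 0.9769 rad = 55.97°.
Daylight = 2H₀/(2π) × 24.00 h = (0.9769/π) × 24.00 = 7.46 h.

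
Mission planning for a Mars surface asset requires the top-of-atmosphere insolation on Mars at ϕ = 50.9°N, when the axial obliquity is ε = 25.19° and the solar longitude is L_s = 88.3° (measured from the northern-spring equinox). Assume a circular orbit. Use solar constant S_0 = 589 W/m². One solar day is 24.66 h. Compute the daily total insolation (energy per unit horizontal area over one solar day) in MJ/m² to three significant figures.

Solar declination: sin δ = sin ε · sin L_s = sin 25.19° × sin 88.3° = 0.42543, so δ = +25.178°.
cos h₀ = −tan(+50.9°) tan(+25.178°) = -0.5785, h₀ = 2.1876 rad.
Bracket: h₀ sin ϕ sin δ + cos ϕ cos δ sin h₀ = 2.1876×0.77605×0.42543 + 0.63068×0.90499×0.81571 = 0.722247 + 0.465574 = 1.187821.
Q̄ = (S_0/π) × [bracket] = (589/π) × 1.187821 = 222.70 W/m².
Daily total = Q̄ × 24.66 h × 3600 s/h = 222.70 × 24.66 × 3600 / 10⁶ = 19.77 MJ/m².

19.8 MJ/m²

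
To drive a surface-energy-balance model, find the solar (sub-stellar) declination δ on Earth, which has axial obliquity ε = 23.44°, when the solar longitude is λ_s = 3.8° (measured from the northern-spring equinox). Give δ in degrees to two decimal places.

sin δ = sin ε · sin λ_s = sin 23.44° × sin 3.8° = 0.026363.
δ = arcsin(0.026363) = +1.51°.

δ = +1.51°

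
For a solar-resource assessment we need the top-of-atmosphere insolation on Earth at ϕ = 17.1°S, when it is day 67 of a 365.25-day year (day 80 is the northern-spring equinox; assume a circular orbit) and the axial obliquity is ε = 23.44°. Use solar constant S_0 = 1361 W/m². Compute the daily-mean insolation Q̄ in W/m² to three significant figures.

Q̄ ≈ 430 W/m²

Solar longitude: L_s = 360° × (67 − 80)/365.25 = -12.813°, i.e. -12.813° + 360° = 347.187°.
sin δ = sin 23.44° × sin 347.187° = -0.08822, so δ = -5.061°.
cos h₀ = −tan(-17.1°) tan(-5.061°) = -0.0272, h₀ = 1.5980 rad.
Bracket: h₀ sin ϕ sin δ + cos ϕ cos δ sin h₀ = 1.5980×-0.29404×-0.08822 + 0.95579×0.99610×0.99963 = 0.041452 + 0.951710 = 0.993162.
Q̄ = (S_0/π) × [bracket] = (1361/π) × 0.993162 = 430.3 W/m².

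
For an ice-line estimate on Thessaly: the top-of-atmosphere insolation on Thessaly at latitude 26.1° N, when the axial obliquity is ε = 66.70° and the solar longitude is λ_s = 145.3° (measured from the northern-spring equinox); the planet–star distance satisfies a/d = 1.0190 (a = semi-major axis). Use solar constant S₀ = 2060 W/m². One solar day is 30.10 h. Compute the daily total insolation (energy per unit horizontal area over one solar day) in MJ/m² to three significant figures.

85.7 MJ/m²

Solar declination: sin δ = sin ε · sin λ_s = sin 66.70° × sin 145.3° = 0.52285, so δ = +31.524°.
cos H₀ = −tan(+26.1°) tan(+31.524°) = -0.3005, H₀ = 1.8760 rad.
Bracket: H₀ sin φ sin δ + cos φ cos δ sin H₀ = 1.8760×0.43994×0.52285 + 0.89803×0.85242×0.95379 = 0.431522 + 0.730125 = 1.161647.
Inverse-square distance factor (a/d)² = 1.0190² = 1.038361.
Q̄ = (S₀/π) × 1.038361 × [bracket] = (2060/π) × 1.038361 × 1.161647 = 790.93 W/m².
Daily total = Q̄ × 30.10 h × 3600 s/h = 790.93 × 30.10 × 3600 / 10⁶ = 85.71 MJ/m².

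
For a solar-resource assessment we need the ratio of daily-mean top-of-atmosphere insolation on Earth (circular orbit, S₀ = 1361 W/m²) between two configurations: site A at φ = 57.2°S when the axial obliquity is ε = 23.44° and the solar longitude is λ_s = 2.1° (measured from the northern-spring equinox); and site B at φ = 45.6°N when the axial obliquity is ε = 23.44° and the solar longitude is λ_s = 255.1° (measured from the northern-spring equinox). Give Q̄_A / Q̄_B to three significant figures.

Q̄_A / Q̄_B ≈ 1.91

— Configuration A (φ=-57.2°):
Solar declination: sin δ = sin ε · sin λ_s = sin 23.44° × sin 2.1° = 0.01458, so δ = +0.835°.
cos H₀ = −tan(-57.2°) tan(+0.835°) = 0.0226, H₀ = 1.5482 rad.
Bracket: H₀ sin φ sin δ + cos φ cos δ sin H₀ = 1.5482×-0.84057×0.01458 + 0.54171×0.99989×0.99974 = -0.018974 + 0.541510 = 0.522536.
Q̄ = (S₀/π) × [bracket] = (1361/π) × 0.522536 = 226.37 W/m².
— Configuration B (φ=+45.6°):
Solar declination: sin δ = sin ε · sin λ_s = sin 23.44° × sin 255.1° = -0.38441, so δ = -22.607°.
cos H₀ = −tan(+45.6°) tan(-22.607°) = 0.4252, H₀ = 1.1316 rad.
Bracket: H₀ sin φ sin δ + cos φ cos δ sin H₀ = 1.1316×0.71447×-0.38441 + 0.69966×0.92316×0.90509 = -0.310793 + 0.584596 = 0.273803.
Q̄ = (S₀/π) × [bracket] = (1361/π) × 0.273803 = 118.62 W/m².
Ratio Q̄_A / Q̄_B = 226.37 / 118.62 = 1.908.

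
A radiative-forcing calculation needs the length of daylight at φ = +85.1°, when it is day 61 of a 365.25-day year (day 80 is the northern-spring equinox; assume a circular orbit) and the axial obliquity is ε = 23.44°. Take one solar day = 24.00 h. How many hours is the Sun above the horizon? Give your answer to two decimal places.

0.00 h

Solar longitude: λ_s = 360° × (61 − 80)/365.25 = -18.727°, i.e. -18.727° + 360° = 341.273°.
sin δ = sin 23.44° × sin 341.273° = -0.12771, so δ = -7.337°.
cos H₀ = −tan φ · tan δ = 1.5020 ≥ 1, so the Sun never rises (polar night) and H₀ = 0.
Daylight = 2H₀/(2π) × 24.00 h = (0.0000/π) × 24.00 = 0.00 h.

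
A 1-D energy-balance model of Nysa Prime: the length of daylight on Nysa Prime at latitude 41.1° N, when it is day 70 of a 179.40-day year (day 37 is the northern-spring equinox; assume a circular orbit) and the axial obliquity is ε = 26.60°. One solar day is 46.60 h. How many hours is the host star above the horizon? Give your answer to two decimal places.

Solar longitude: L_s = 360° × (70 − 37)/179.40 = 66.221°.
sin δ = sin 26.60° × sin 66.221° = 0.40975, so δ = +24.189°.
cos h₀ = −tan ϕ · tan δ = −tan(+41.1°) × tan(+24.189°) = -0.3918, so h₀ = 1.9734 rad = 113.07°.
Daylight = 2h₀/(2π) × 46.60 h = (1.9734/π) × 46.60 = 29.27 h.

29.27 h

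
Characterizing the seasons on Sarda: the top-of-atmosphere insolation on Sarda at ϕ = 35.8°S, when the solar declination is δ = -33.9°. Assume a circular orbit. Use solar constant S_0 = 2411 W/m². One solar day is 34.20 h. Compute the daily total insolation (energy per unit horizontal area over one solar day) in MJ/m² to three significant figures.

120 MJ/m²

cos h₀ = −tan(-35.8°) tan(-33.900°) = -0.4846, h₀ = 2.0767 rad.
Bracket: h₀ sin ϕ sin δ + cos ϕ cos δ sin h₀ = 2.0767×-0.58496×-0.55775 + 0.81106×0.83001×0.87471 = 0.677547 + 0.588844 = 1.266391.
Q̄ = (S_0/π) × [bracket] = (2411/π) × 1.266391 = 971.89 W/m².
Daily total = Q̄ × 34.20 h × 3600 s/h = 971.89 × 34.20 × 3600 / 10⁶ = 119.7 MJ/m².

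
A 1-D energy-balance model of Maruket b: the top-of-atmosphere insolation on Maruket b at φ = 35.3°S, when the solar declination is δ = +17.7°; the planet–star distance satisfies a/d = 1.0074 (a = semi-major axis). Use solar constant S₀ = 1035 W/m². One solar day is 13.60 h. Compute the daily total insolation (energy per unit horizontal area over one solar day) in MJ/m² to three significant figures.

8.54 MJ/m²

cos H₀ = −tan(-35.3°) tan(+17.700°) = 0.2260, H₀ = 1.3429 rad.
Bracket: H₀ sin φ sin δ + cos φ cos δ sin H₀ = 1.3429×-0.57786×0.30403 + 0.81614×0.95266×0.97414 = -0.235930 + 0.757398 = 0.521468.
Inverse-square distance factor (a/d)² = 1.0074² = 1.014855.
Q̄ = (S₀/π) × 1.014855 × [bracket] = (1035/π) × 1.014855 × 0.521468 = 174.35 W/m².
Daily total = Q̄ × 13.60 h × 3600 s/h = 174.35 × 13.60 × 3600 / 10⁶ = 8.536 MJ/m².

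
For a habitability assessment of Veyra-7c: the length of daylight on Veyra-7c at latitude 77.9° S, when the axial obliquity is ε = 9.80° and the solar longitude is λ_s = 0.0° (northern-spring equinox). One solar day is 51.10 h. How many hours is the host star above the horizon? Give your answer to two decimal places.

Solar declination: sin δ = sin ε · sin λ_s = sin 9.80° × sin 0.0° = 0.00000, so δ = +0.000°.
cos H₀ = −tan φ · tan δ = −tan(-77.9°) × tan(+0.000°) = 0.0000, so H₀ = 1.5708 rad = 90.00°.
Daylight = 2H₀/(2π) × 51.10 h = (1.5708/π) × 51.10 = 25.55 h.

25.55 h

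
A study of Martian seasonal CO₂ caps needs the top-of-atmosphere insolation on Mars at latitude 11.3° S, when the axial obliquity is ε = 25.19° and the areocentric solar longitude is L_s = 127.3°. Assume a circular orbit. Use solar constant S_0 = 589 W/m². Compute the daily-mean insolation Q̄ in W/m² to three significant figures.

sin δ = sin 25.19° × sin 127.3° = 0.33857, so δ = +19.790°.
cos h₀ = −tan(-11.3°) tan(+19.790°) = 0.0719, h₀ = 1.4988 rad.
Bracket: h₀ sin ϕ sin δ + cos ϕ cos δ sin h₀ = 1.4988×-0.19595×0.33857 + 0.98061×0.94094×0.99741 = -0.099435 + 0.920305 = 0.820870.
Q̄ = (S_0/π) × [bracket] = (589/π) × 0.820870 = 153.9 W/m².

Q̄ ≈ 154 W/m²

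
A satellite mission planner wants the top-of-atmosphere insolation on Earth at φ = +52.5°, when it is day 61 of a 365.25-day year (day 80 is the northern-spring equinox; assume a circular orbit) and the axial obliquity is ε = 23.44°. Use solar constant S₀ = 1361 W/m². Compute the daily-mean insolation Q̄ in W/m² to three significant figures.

Q̄ ≈ 196 W/m²

Solar longitude: λ_s = 360° × (61 − 80)/365.25 = -18.727°, i.e. -18.727° + 360° = 341.273°.
sin δ = sin 23.44° × sin 341.273° = -0.12771, so δ = -7.337°.
cos H₀ = −tan(+52.5°) tan(-7.337°) = 0.1678, H₀ = 1.4022 rad.
Bracket: H₀ sin φ sin δ + cos φ cos δ sin H₀ = 1.4022×0.79335×-0.12771 + 0.60876×0.99181×0.98582 = -0.142069 + 0.595213 = 0.453144.
Q̄ = (S₀/π) × [bracket] = (1361/π) × 0.453144 = 196.3 W/m².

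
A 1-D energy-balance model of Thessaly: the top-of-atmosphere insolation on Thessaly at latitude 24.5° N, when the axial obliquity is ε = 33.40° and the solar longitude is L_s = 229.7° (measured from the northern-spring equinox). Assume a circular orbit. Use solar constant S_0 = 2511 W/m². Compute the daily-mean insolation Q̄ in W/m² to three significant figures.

Solar declination: sin δ = sin ε · sin L_s = sin 33.40° × sin 229.7° = -0.41983, so δ = -24.824°.
cos h₀ = −tan(+24.5°) tan(-24.824°) = 0.2108, h₀ = 1.3584 rad.
Bracket: h₀ sin ϕ sin δ + cos ϕ cos δ sin h₀ = 1.3584×0.41469×-0.41983 + 0.90996×0.90760×0.97753 = -0.236496 + 0.807322 = 0.570826.
Q̄ = (S_0/π) × [bracket] = (2511/π) × 0.570826 = 456.2 W/m².

Q̄ ≈ 456 W/m²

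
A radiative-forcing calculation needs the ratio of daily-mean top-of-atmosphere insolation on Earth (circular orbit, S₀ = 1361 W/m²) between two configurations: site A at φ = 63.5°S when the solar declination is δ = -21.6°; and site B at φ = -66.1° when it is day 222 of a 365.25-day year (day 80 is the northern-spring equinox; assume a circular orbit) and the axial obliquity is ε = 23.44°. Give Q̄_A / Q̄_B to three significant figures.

Q̄_A / Q̄_B ≈ 11.1

— Configuration A (φ=-63.5°):
cos H₀ = −tan(-63.5°) tan(-21.600°) = -0.7941, H₀ = 2.4883 rad.
Bracket: H₀ sin φ sin δ + cos φ cos δ sin H₀ = 2.4883×-0.89493×-0.36812 + 0.44620×0.92978×0.60778 = 0.819750 + 0.252148 = 1.071898.
Q̄ = (S₀/π) × [bracket] = (1361/π) × 1.071898 = 464.37 W/m².
— Configuration B (φ=-66.1°):
Solar longitude: λ_s = 360° × (222 − 80)/365.25 = 139.959°.
sin δ = sin 23.44° × sin 139.959° = 0.25591, so δ = +14.828°.
cos H₀ = −tan(-66.1°) tan(+14.828°) = 0.5974, H₀ = 0.9306 rad.
Bracket: H₀ sin φ sin δ + cos φ cos δ sin H₀ = 0.9306×-0.91425×0.25591 + 0.40514×0.96670×0.80195 = -0.217728 + 0.314083 = 0.096355.
Q̄ = (S₀/π) × [bracket] = (1361/π) × 0.096355 = 41.743 W/m².
Ratio Q̄_A / Q̄_B = 464.37 / 41.743 = 11.12.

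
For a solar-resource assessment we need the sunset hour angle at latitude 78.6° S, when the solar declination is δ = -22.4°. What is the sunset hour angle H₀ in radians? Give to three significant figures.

Sunrise equation: cos H₀ = −tan φ · tan δ = -2.0441 ≤ −1, so the Sun never sets (polar day) and H₀ = π.

H₀ = 3.14 rad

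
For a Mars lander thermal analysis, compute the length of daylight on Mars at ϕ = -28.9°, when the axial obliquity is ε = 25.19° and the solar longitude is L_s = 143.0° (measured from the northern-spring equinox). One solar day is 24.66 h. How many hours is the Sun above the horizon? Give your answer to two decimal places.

11.18 h

Solar declination: sin δ = sin ε · sin L_s = sin 25.19° × sin 143.0° = 0.25615, so δ = +14.841°.
cos h₀ = −tan ϕ · tan δ = −tan(-28.9°) × tan(+14.841°) = 0.1463, so h₀ = 1.4240 rad = 81.59°.
Daylight = 2h₀/(2π) × 24.66 h = (1.4240/π) × 24.66 = 11.18 h.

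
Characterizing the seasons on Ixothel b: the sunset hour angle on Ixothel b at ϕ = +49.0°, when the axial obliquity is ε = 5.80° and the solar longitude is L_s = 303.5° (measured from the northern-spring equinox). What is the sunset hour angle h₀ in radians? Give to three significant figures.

Solar declination: sin δ = sin ε · sin L_s = sin 5.80° × sin 303.5° = -0.08427, so δ = -4.834°.
cos h₀ = −tan ϕ · tan δ = −tan(+49.0°) × tan(-4.834°) = 0.0973, so h₀ = 1.4734 rad = 84.42°.

h₀ = 1.47 rad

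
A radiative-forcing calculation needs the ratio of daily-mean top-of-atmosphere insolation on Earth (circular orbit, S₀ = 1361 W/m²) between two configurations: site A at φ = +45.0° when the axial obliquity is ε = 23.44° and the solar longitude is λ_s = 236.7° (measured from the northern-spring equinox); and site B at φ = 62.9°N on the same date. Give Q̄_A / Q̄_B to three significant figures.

Q̄_A / Q̄_B ≈ 4.75

— Configuration A (φ=+45.0°):
Solar declination: sin δ = sin ε · sin λ_s = sin 23.44° × sin 236.7° = -0.33247, so δ = -19.419°.
cos H₀ = −tan(+45.0°) tan(-19.419°) = 0.3525, H₀ = 1.2105 rad.
Bracket: H₀ sin φ sin δ + cos φ cos δ sin H₀ = 1.2105×0.70711×-0.33247 + 0.70711×0.94311×0.93580 = -0.284580 + 0.624069 = 0.339489.
Q̄ = (S₀/π) × [bracket] = (1361/π) × 0.339489 = 147.07 W/m².
— Configuration B (φ=+62.9°):
cos H₀ = −tan(+62.9°) tan(-19.419°) = 0.6889, H₀ = 0.8108 rad.
Bracket: H₀ sin φ sin δ + cos φ cos δ sin H₀ = 0.8108×0.89021×-0.33247 + 0.45554×0.94311×0.72485 = -0.239971 + 0.311413 = 0.071442.
Q̄ = (S₀/π) × [bracket] = (1361/π) × 0.071442 = 30.950 W/m².
Ratio Q̄_A / Q̄_B = 147.07 / 30.950 = 4.752.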